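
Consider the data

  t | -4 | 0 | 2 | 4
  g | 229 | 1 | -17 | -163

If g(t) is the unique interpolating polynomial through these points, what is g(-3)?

Evaluate each Lagrange basis at t = -3:
L_0(-3) = (-3)·(-5)·(-7)/[(-4)·(-6)·(-8)] = 35/64
L_1(-3) = (1)·(-5)·(-7)/[(4)·(-2)·(-4)] = 35/32
L_2(-3) = (1)·(-3)·(-7)/[(6)·(2)·(-2)] = -7/8
L_3(-3) = (1)·(-3)·(-5)/[(8)·(4)·(2)] = 15/64
Sum: 229·(35/64) + 1·(35/32) + (-17)·(-7/8) + (-163)·(15/64) = 103

103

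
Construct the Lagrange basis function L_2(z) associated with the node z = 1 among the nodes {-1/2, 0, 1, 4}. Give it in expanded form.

L_2(z) = (z + 1/2)z(z - 4) / [(3/2)·(1)·(-3)]
       = (z^3 - (7/2)z^2 - 2z) / (-9/2)

L_2(z) = -(2/9)z^3 + (7/9)z^2 + (4/9)z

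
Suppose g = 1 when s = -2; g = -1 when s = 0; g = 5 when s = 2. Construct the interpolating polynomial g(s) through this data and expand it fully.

Newton's divided differences:
g[-2,0] = (-1 - 1) / (0 - (-2)) = -1
g[0,2] = (5 - (-1)) / (2 - 0) = 3
g[-2,0,2] = (3 - (-1)) / (2 - (-2)) = 1
g(s) = 1 + (-1)·(s + 2) + 1·(s + 2)s
Expanding: g(s) = s^2 + s - 1

g(s) = s^2 + s - 1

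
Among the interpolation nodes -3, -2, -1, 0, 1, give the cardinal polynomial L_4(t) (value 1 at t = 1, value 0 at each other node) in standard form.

L_4(t) = (1/24)t^4 + (1/4)t^3 + (11/24)t^2 + (1/4)t

L_4(t) = (t + 3)(t + 2)(t + 1)t / [(4)·(3)·(2)·(1)]
       = (t^4 + 6t^3 + 11t^2 + 6t) / (24)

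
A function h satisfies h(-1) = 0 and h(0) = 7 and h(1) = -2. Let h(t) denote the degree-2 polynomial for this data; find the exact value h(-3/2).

Using Newton's divided-difference form:
h[-1,0] = (7 - 0) / (0 - (-1)) = 7
h[0,1] = (-2 - 7) / (1 - 0) = -9
h[-1,0,1] = (-9 - 7) / (1 - (-1)) = -8
h(-3/2) = 0 + 7·(-1/2) + (-8)·(-1/2)·(-3/2) = -19/2

-19/2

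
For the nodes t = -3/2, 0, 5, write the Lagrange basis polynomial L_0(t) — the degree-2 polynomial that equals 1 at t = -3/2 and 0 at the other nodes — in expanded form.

L_0(t) = (4/39)t^2 - (20/39)t

L_0(t) = t(t - 5) / [(-3/2)·(-13/2)]
       = (t^2 - 5t) / (39/4)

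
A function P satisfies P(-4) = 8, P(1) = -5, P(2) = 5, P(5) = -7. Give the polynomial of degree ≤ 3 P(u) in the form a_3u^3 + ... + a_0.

Newton's divided differences:
P[-4,1] = (-5 - 8) / (1 - (-4)) = -13/5
P[1,2] = (5 - (-5)) / (2 - 1) = 10
P[2,5] = (-7 - 5) / (5 - 2) = -4
P[-4,1,2] = (10 - (-13/5)) / (2 - (-4)) = 21/10
P[1,2,5] = (-4 - 10) / (5 - 1) = -7/2
P[-4,1,2,5] = (-7/2 - 21/10) / (5 - (-4)) = -28/45
P(u) = 8 + (-13/5)·(u + 4) + (21/10)·(u + 4)(u - 1) + (-28/45)·(u + 4)(u - 1)(u - 2)
Expanding: P(u) = -(28/45)u^3 + (133/90)u^2 + (893/90)u - 142/9

P(u) = -(28/45)u^3 + (133/90)u^2 + (893/90)u - 142/9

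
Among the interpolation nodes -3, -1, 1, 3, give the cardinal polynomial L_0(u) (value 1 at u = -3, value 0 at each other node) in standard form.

L_0(u) = -(1/48)u^3 + (1/16)u^2 + (1/48)u - 1/16

L_0(u) = (u + 1)(u - 1)(u - 3) / [(-2)·(-4)·(-6)]
       = (u^3 - 3u^2 - u + 3) / (-48)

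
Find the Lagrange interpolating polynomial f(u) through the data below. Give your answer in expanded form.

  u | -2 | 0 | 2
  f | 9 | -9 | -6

f(u) = (21/8)u^2 - (15/4)u - 9

Build the Lagrange basis polynomials:
L_0(u) = u(u - 2) / [8] = (1/8)u^2 - (1/4)u
L_1(u) = (u + 2)(u - 2) / [-4] = -(1/4)u^2 + 1
L_2(u) = (u + 2)u / [8] = (1/8)u^2 + (1/4)u
f(u) = 9·L_0 + (-9)·L_1 + (-6)·L_2
  9·L_0(u) = (9/8)u^2 - (9/4)u
  (-9)·L_1(u) = (9/4)u^2 - 9
  (-6)·L_2(u) = -(3/4)u^2 - (3/2)u
Adding term by term: (21/8)u^2 - (15/4)u - 9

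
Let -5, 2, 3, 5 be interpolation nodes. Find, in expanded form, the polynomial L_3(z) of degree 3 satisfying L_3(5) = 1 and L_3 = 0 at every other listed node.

L_3(z) = (z + 5)(z - 2)(z - 3) / [(10)·(3)·(2)]
       = (z^3 - 19z + 30) / (60)

L_3(z) = (1/60)z^3 - (19/60)z + 1/2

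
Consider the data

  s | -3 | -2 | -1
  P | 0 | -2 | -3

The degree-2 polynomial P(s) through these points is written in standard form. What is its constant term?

Build the Lagrange basis polynomials:
L_0(s) = (s + 2)(s + 1) / [2] = (1/2)s^2 + (3/2)s + 1
L_1(s) = (s + 3)(s + 1) / [-1] = -s^2 - 4s - 3
L_2(s) = (s + 3)(s + 2) / [2] = (1/2)s^2 + (5/2)s + 3
P(s) = 0·L_0 + (-2)·L_1 + (-3)·L_2
Only the constant term is needed; take it from each L_i and combine:
0·(1) + (-2)·(-3) + (-3)·(3) = -3

-3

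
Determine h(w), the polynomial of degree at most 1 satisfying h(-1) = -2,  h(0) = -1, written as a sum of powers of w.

Build the Lagrange basis polynomials:
L_0(w) = w / [-1] = -w
L_1(w) = (w + 1) / [1] = w + 1
h(w) = (-2)·L_0 + (-1)·L_1
  (-2)·L_0(w) = 2w
  (-1)·L_1(w) = -w - 1
Adding term by term: w - 1

h(w) = w - 1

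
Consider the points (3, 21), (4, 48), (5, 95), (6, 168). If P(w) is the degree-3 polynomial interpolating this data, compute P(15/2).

Using Newton's divided-difference form:
P[3,4] = (48 - 21) / (4 - 3) = 27
P[4,5] = (95 - 48) / (5 - 4) = 47
P[5,6] = (168 - 95) / (6 - 5) = 73
P[3,4,5] = (47 - 27) / (5 - 3) = 10
P[4,5,6] = (73 - 47) / (6 - 4) = 13
P[3,4,5,6] = (13 - 10) / (6 - 3) = 1
P(15/2) = 21 + 27·(9/2) + 10·(9/2)·(7/2) + 1·(9/2)·(7/2)·(5/2) = 2715/8

2715/8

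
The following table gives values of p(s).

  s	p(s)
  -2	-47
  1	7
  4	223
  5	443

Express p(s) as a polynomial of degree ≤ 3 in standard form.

p(s) = 4s^3 - 3s^2 + 3s + 3

Newton's divided differences:
p[-2,1] = (7 - (-47)) / (1 - (-2)) = 18
p[1,4] = (223 - 7) / (4 - 1) = 72
p[4,5] = (443 - 223) / (5 - 4) = 220
p[-2,1,4] = (72 - 18) / (4 - (-2)) = 9
p[1,4,5] = (220 - 72) / (5 - 1) = 37
p[-2,1,4,5] = (37 - 9) / (5 - (-2)) = 4
p(s) = -47 + 18·(s + 2) + 9·(s + 2)(s - 1) + 4·(s + 2)(s - 1)(s - 4)
Expanding: p(s) = 4s^3 - 3s^2 + 3s + 3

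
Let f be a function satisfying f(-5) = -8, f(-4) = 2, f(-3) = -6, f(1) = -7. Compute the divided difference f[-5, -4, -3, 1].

f[-5,-4] = (2 - (-8)) / (-4 - (-5)) = 10
f[-4,-3] = (-6 - 2) / (-3 - (-4)) = -8
f[-3,1] = (-7 - (-6)) / (1 - (-3)) = -1/4
f[-5,-4,-3] = (-8 - 10) / (-3 - (-5)) = -9
f[-4,-3,1] = (-1/4 - (-8)) / (1 - (-4)) = 31/20
f[-5,-4,-3,1] = (31/20 - (-9)) / (1 - (-5)) = 211/120

211/120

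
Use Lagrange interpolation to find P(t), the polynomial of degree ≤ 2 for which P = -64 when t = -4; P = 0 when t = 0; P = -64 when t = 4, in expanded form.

P(t) = -4t^2

Build the Lagrange basis polynomials:
L_0(t) = t(t - 4) / [32] = (1/32)t^2 - (1/8)t
L_1(t) = (t + 4)(t - 4) / [-16] = -(1/16)t^2 + 1
L_2(t) = (t + 4)t / [32] = (1/32)t^2 + (1/8)t
P(t) = (-64)·L_0 + 0·L_1 + (-64)·L_2
  (-64)·L_0(t) = -2t^2 + 8t
  0·L_1(t) = 0
  (-64)·L_2(t) = -2t^2 - 8t
Adding term by term: -4t^2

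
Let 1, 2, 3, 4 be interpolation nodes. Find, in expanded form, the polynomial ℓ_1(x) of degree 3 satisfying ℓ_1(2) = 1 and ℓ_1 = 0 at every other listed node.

ℓ_1(x) = (x - 1)(x - 3)(x - 4) / [(1)·(-1)·(-2)]
       = (x^3 - 8x^2 + 19x - 12) / (2)

ℓ_1(x) = (1/2)x^3 - 4x^2 + (19/2)x - 6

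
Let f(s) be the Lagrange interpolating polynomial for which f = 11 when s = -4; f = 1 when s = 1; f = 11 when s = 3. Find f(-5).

Evaluate each Lagrange basis at s = -5:
L_0(-5) = (-6)·(-8)/[(-5)·(-7)] = 48/35
L_1(-5) = (-1)·(-8)/[(5)·(-2)] = -4/5
L_2(-5) = (-1)·(-6)/[(7)·(2)] = 3/7
Sum: 11·(48/35) + 1·(-4/5) + 11·(3/7) = 19

19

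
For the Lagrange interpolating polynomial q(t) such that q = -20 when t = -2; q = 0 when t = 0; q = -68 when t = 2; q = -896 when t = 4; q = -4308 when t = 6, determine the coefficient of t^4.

-3

The leading coefficient equals the top divided difference q[-2,0,2,4,6].
q[-2,0] = (0 - (-20)) / (0 - (-2)) = 10
q[0,2] = (-68 - 0) / (2 - 0) = -34
q[2,4] = (-896 - (-68)) / (4 - 2) = -414
q[4,6] = (-4308 - (-896)) / (6 - 4) = -1706
q[-2,0,2] = (-34 - 10) / (2 - (-2)) = -11
q[0,2,4] = (-414 - (-34)) / (4 - 0) = -95
q[2,4,6] = (-1706 - (-414)) / (6 - 2) = -323
q[-2,0,2,4] = (-95 - (-11)) / (4 - (-2)) = -14
q[0,2,4,6] = (-323 - (-95)) / (6 - 0) = -38
q[-2,0,2,4,6] = (-38 - (-14)) / (6 - (-2)) = -3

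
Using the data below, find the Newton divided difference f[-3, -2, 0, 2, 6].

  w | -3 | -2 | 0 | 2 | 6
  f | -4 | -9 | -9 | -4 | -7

1/144

f[-3,-2] = (-9 - (-4)) / (-2 - (-3)) = -5
f[-2,0] = (-9 - (-9)) / (0 - (-2)) = 0
f[0,2] = (-4 - (-9)) / (2 - 0) = 5/2
f[2,6] = (-7 - (-4)) / (6 - 2) = -3/4
f[-3,-2,0] = (0 - (-5)) / (0 - (-3)) = 5/3
f[-2,0,2] = (5/2 - 0) / (2 - (-2)) = 5/8
f[0,2,6] = (-3/4 - 5/2) / (6 - 0) = -13/24
f[-3,-2,0,2] = (5/8 - 5/3) / (2 - (-3)) = -5/24
f[-2,0,2,6] = (-13/24 - 5/8) / (6 - (-2)) = -7/48
f[-3,-2,0,2,6] = (-7/48 - (-5/24)) / (6 - (-3)) = 1/144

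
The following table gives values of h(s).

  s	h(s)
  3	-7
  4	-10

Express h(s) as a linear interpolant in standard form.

h(s) = -3s + 2

Build the Lagrange basis polynomials:
L_0(s) = (s - 4) / [-1] = -s + 4
L_1(s) = (s - 3) / [1] = s - 3
h(s) = (-7)·L_0 + (-10)·L_1
  (-7)·L_0(s) = 7s - 28
  (-10)·L_1(s) = -10s + 30
Adding term by term: -3s + 2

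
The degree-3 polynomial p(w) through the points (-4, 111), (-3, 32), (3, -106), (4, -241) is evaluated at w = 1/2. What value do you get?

-3/8

Using Newton's divided-difference form:
p[-4,-3] = (32 - 111) / (-3 - (-4)) = -79
p[-3,3] = (-106 - 32) / (3 - (-3)) = -23
p[3,4] = (-241 - (-106)) / (4 - 3) = -135
p[-4,-3,3] = (-23 - (-79)) / (3 - (-4)) = 8
p[-3,3,4] = (-135 - (-23)) / (4 - (-3)) = -16
p[-4,-3,3,4] = (-16 - 8) / (4 - (-4)) = -3
p(1/2) = 111 + (-79)·(9/2) + 8·(9/2)·(7/2) + (-3)·(9/2)·(7/2)·(-5/2) = -3/8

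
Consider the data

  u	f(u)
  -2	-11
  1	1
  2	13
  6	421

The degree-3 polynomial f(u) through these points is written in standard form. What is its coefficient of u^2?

Build the Lagrange basis polynomials:
L_0(u) = (u - 1)(u - 2)(u - 6) / [-96] = -(1/96)u^3 + (3/32)u^2 - (5/24)u + 1/8
L_1(u) = (u + 2)(u - 2)(u - 6) / [15] = (1/15)u^3 - (2/5)u^2 - (4/15)u + 8/5
L_2(u) = (u + 2)(u - 1)(u - 6) / [-16] = -(1/16)u^3 + (5/16)u^2 + (1/2)u - 3/4
L_3(u) = (u + 2)(u - 1)(u - 2) / [160] = (1/160)u^3 - (1/160)u^2 - (1/40)u + 1/40
f(u) = (-11)·L_0 + 1·L_1 + 13·L_2 + 421·L_3
Only the coefficient of u^2 is needed; take it from each L_i and combine:
(-11)·(3/32) + 1·(-2/5) + 13·(5/16) + 421·(-1/160) = 0

0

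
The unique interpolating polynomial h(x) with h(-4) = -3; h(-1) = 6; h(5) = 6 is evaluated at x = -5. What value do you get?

-22/3

Evaluate each Lagrange basis at x = -5:
L_0(-5) = (-4)·(-10)/[(-3)·(-9)] = 40/27
L_1(-5) = (-1)·(-10)/[(3)·(-6)] = -5/9
L_2(-5) = (-1)·(-4)/[(9)·(6)] = 2/27
Sum: (-3)·(40/27) + 6·(-5/9) + 6·(2/27) = -22/3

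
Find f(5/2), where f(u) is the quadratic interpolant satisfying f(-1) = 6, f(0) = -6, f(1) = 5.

517/8

L_0(5/2) = (5/2)·(3/2)/[(-1)·(-2)] = 15/8
L_1(5/2) = (7/2)·(3/2)/[(1)·(-1)] = -21/4
L_2(5/2) = (7/2)·(5/2)/[(2)·(1)] = 35/8
Sum: 6·(15/8) + (-6)·(-21/4) + 5·(35/8) = 517/8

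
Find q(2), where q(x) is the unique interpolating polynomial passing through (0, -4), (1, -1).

Evaluate each Lagrange basis at x = 2:
L_0(2) = (1)/[(-1)] = -1
L_1(2) = (2)/[(1)] = 2
Sum: (-4)·(-1) + (-1)·(2) = 2

2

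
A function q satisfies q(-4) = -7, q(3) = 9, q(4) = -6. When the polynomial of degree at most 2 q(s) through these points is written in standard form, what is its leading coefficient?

L_0(s) = (s - 3)(s - 4) / [56] = (1/56)s^2 - (1/8)s + 3/14
L_1(s) = (s + 4)(s - 4) / [-7] = -(1/7)s^2 + 16/7
L_2(s) = (s + 4)(s - 3) / [8] = (1/8)s^2 + (1/8)s - 3/2
q(s) = (-7)·L_0 + 9·L_1 + (-6)·L_2
Only the coefficient of s^2 is needed; take it from each L_i and combine:
(-7)·(1/56) + 9·(-1/7) + (-6)·(1/8) = -121/56

-121/56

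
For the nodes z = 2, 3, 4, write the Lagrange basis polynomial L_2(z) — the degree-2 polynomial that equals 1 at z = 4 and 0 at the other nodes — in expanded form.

L_2(z) = (1/2)z^2 - (5/2)z + 3

L_2(z) = (z - 2)(z - 3) / [(2)·(1)]
       = (z^2 - 5z + 6) / (2)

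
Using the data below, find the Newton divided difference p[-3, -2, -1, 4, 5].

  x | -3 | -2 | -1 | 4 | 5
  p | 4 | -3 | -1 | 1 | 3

53/560

p[-3,-2] = (-3 - 4) / (-2 - (-3)) = -7
p[-2,-1] = (-1 - (-3)) / (-1 - (-2)) = 2
p[-1,4] = (1 - (-1)) / (4 - (-1)) = 2/5
p[4,5] = (3 - 1) / (5 - 4) = 2
p[-3,-2,-1] = (2 - (-7)) / (-1 - (-3)) = 9/2
p[-2,-1,4] = (2/5 - 2) / (4 - (-2)) = -4/15
p[-1,4,5] = (2 - 2/5) / (5 - (-1)) = 4/15
p[-3,-2,-1,4] = (-4/15 - 9/2) / (4 - (-3)) = -143/210
p[-2,-1,4,5] = (4/15 - (-4/15)) / (5 - (-2)) = 8/105
p[-3,-2,-1,4,5] = (8/105 - (-143/210)) / (5 - (-3)) = 53/560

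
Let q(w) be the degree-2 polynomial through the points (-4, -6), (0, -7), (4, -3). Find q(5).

-39/32

L_0(5) = (5)·(1)/[(-4)·(-8)] = 5/32
L_1(5) = (9)·(1)/[(4)·(-4)] = -9/16
L_2(5) = (9)·(5)/[(8)·(4)] = 45/32
Sum: (-6)·(5/32) + (-7)·(-9/16) + (-3)·(45/32) = -39/32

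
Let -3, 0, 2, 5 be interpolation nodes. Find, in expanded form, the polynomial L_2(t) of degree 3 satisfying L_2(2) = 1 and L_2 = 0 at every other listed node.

L_2(t) = -(1/30)t^3 + (1/15)t^2 + (1/2)t

L_2(t) = (t + 3)t(t - 5) / [(5)·(2)·(-3)]
       = (t^3 - 2t^2 - 15t) / (-30)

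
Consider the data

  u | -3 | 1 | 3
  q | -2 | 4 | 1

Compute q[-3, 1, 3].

-1/2

q[-3,1] = (4 - (-2)) / (1 - (-3)) = 3/2
q[1,3] = (1 - 4) / (3 - 1) = -3/2
q[-3,1,3] = (-3/2 - 3/2) / (3 - (-3)) = -1/2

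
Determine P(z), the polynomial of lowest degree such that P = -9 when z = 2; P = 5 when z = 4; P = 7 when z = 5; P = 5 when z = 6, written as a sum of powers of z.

P(z) = -(1/12)z^3 - (3/4)z^2 + (83/6)z - 33

L_0(z) = (z - 4)(z - 5)(z - 6) / [-24] = -(1/24)z^3 + (5/8)z^2 - (37/12)z + 5
L_1(z) = (z - 2)(z - 5)(z - 6) / [4] = (1/4)z^3 - (13/4)z^2 + 13z - 15
L_2(z) = (z - 2)(z - 4)(z - 6) / [-3] = -(1/3)z^3 + 4z^2 - (44/3)z + 16
L_3(z) = (z - 2)(z - 4)(z - 5) / [8] = (1/8)z^3 - (11/8)z^2 + (19/4)z - 5
P(z) = (-9)·L_0 + 5·L_1 + 7·L_2 + 5·L_3
  (-9)·L_0(z) = (3/8)z^3 - (45/8)z^2 + (111/4)z - 45
  5·L_1(z) = (5/4)z^3 - (65/4)z^2 + 65z - 75
  7·L_2(z) = -(7/3)z^3 + 28z^2 - (308/3)z + 112
  5·L_3(z) = (5/8)z^3 - (55/8)z^2 + (95/4)z - 25
Adding term by term: -(1/12)z^3 - (3/4)z^2 + (83/6)z - 33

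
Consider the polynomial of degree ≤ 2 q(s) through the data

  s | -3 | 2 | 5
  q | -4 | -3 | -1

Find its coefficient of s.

Build the Lagrange basis polynomials:
L_0(s) = (s - 2)(s - 5) / [40] = (1/40)s^2 - (7/40)s + 1/4
L_1(s) = (s + 3)(s - 5) / [-15] = -(1/15)s^2 + (2/15)s + 1
L_2(s) = (s + 3)(s - 2) / [24] = (1/24)s^2 + (1/24)s - 1/4
q(s) = (-4)·L_0 + (-3)·L_1 + (-1)·L_2
Only the coefficient of s is needed; take it from each L_i and combine:
(-4)·(-7/40) + (-3)·(2/15) + (-1)·(1/24) = 31/120

31/120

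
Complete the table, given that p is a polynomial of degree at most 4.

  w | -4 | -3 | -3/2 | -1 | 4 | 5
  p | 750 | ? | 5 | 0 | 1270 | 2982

206

The 5 known values determine p uniquely (degree ≤ 4).
Evaluate each Lagrange basis at w = -3:
L_0(-3) = (-3/2)·(-2)·(-7)·(-8)/[(-5/2)·(-3)·(-8)·(-9)] = 14/45
L_1(-3) = (1)·(-2)·(-7)·(-8)/[(5/2)·(-1/2)·(-11/2)·(-13/2)] = 1792/715
L_2(-3) = (1)·(-3/2)·(-7)·(-8)/[(3)·(1/2)·(-5)·(-6)] = -28/15
L_3(-3) = (1)·(-3/2)·(-2)·(-8)/[(8)·(11/2)·(5)·(-1)] = 6/55
L_4(-3) = (1)·(-3/2)·(-2)·(-7)/[(9)·(13/2)·(6)·(1)] = -7/117
Sum: 750·(14/45) + 5·(1792/715) + 0 + 1270·(6/55) + 2982·(-7/117) = 206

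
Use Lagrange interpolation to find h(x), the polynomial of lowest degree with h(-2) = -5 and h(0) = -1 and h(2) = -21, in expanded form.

L_0(x) = x(x - 2) / [8] = (1/8)x^2 - (1/4)x
L_1(x) = (x + 2)(x - 2) / [-4] = -(1/4)x^2 + 1
L_2(x) = (x + 2)x / [8] = (1/8)x^2 + (1/4)x
h(x) = (-5)·L_0 + (-1)·L_1 + (-21)·L_2
  (-5)·L_0(x) = -(5/8)x^2 + (5/4)x
  (-1)·L_1(x) = (1/4)x^2 - 1
  (-21)·L_2(x) = -(21/8)x^2 - (21/4)x
Adding term by term: -3x^2 - 4x - 1

h(x) = -3x^2 - 4x - 1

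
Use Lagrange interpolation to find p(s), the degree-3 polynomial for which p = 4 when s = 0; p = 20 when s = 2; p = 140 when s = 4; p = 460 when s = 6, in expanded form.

Build the Lagrange basis polynomials:
L_0(s) = (s - 2)(s - 4)(s - 6) / [-48] = -(1/48)s^3 + (1/4)s^2 - (11/12)s + 1
L_1(s) = s(s - 4)(s - 6) / [16] = (1/16)s^3 - (5/8)s^2 + (3/2)s
L_2(s) = s(s - 2)(s - 6) / [-16] = -(1/16)s^3 + (1/2)s^2 - (3/4)s
L_3(s) = s(s - 2)(s - 4) / [48] = (1/48)s^3 - (1/8)s^2 + (1/6)s
p(s) = 4·L_0 + 20·L_1 + 140·L_2 + 460·L_3
  4·L_0(s) = -(1/12)s^3 + s^2 - (11/3)s + 4
  20·L_1(s) = (5/4)s^3 - (25/2)s^2 + 30s
  140·L_2(s) = -(35/4)s^3 + 70s^2 - 105s
  460·L_3(s) = (115/12)s^3 - (115/2)s^2 + (230/3)s
Adding term by term: 2s^3 + s^2 - 2s + 4

p(s) = 2s^3 + s^2 - 2s + 4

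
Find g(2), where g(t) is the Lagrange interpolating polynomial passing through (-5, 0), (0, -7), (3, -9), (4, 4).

-616/45

L_0(2) = (2)·(-1)·(-2)/[(-5)·(-8)·(-9)] = -1/90
L_1(2) = (7)·(-1)·(-2)/[(5)·(-3)·(-4)] = 7/30
L_2(2) = (7)·(2)·(-2)/[(8)·(3)·(-1)] = 7/6
L_3(2) = (7)·(2)·(-1)/[(9)·(4)·(1)] = -7/18
Sum: 0 + (-7)·(7/30) + (-9)·(7/6) + 4·(-7/18) = -616/45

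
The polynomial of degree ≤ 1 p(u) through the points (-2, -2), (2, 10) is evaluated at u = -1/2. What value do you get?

Evaluate each Lagrange basis at u = -1/2:
L_0(-1/2) = (-5/2)/[(-4)] = 5/8
L_1(-1/2) = (3/2)/[(4)] = 3/8
Sum: (-2)·(5/8) + 10·(3/8) = 5/2

5/2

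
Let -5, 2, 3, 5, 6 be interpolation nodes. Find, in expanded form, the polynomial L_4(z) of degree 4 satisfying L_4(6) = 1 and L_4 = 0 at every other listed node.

L_4(z) = (1/132)z^4 - (5/132)z^3 - (19/132)z^2 + (125/132)z - 25/22

L_4(z) = (z + 5)(z - 2)(z - 3)(z - 5) / [(11)·(4)·(3)·(1)]
       = (z^4 - 5z^3 - 19z^2 + 125z - 150) / (132)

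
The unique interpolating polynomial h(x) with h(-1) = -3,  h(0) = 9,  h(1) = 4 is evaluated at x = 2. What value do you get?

Evaluate each Lagrange basis at x = 2:
L_0(2) = (2)·(1)/[(-1)·(-2)] = 1
L_1(2) = (3)·(1)/[(1)·(-1)] = -3
L_2(2) = (3)·(2)/[(2)·(1)] = 3
Sum: (-3)·(1) + 9·(-3) + 4·(3) = -18

-18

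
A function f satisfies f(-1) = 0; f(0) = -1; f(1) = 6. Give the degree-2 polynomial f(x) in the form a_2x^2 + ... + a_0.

Build the Lagrange basis polynomials:
L_0(x) = x(x - 1) / [2] = (1/2)x^2 - (1/2)x
L_1(x) = (x + 1)(x - 1) / [-1] = -x^2 + 1
L_2(x) = (x + 1)x / [2] = (1/2)x^2 + (1/2)x
f(x) = 0·L_0 + (-1)·L_1 + 6·L_2
  0·L_0(x) = 0
  (-1)·L_1(x) = x^2 - 1
  6·L_2(x) = 3x^2 + 3x
Adding term by term: 4x^2 + 3x - 1

f(x) = 4x^2 + 3x - 1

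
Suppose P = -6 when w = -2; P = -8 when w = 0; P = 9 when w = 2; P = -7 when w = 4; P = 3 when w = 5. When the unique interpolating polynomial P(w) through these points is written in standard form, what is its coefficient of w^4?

373/840

The leading coefficient equals the top divided difference P[-2,0,2,4,5].
P[-2,0] = (-8 - (-6)) / (0 - (-2)) = -1
P[0,2] = (9 - (-8)) / (2 - 0) = 17/2
P[2,4] = (-7 - 9) / (4 - 2) = -8
P[4,5] = (3 - (-7)) / (5 - 4) = 10
P[-2,0,2] = (17/2 - (-1)) / (2 - (-2)) = 19/8
P[0,2,4] = (-8 - 17/2) / (4 - 0) = -33/8
P[2,4,5] = (10 - (-8)) / (5 - 2) = 6
P[-2,0,2,4] = (-33/8 - 19/8) / (4 - (-2)) = -13/12
P[0,2,4,5] = (6 - (-33/8)) / (5 - 0) = 81/40
P[-2,0,2,4,5] = (81/40 - (-13/12)) / (5 - (-2)) = 373/840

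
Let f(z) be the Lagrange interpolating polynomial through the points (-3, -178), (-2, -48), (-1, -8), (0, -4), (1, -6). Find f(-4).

-476

L_0(-4) = (-2)·(-3)·(-4)·(-5)/[(-1)·(-2)·(-3)·(-4)] = 5
L_1(-4) = (-1)·(-3)·(-4)·(-5)/[(1)·(-1)·(-2)·(-3)] = -10
L_2(-4) = (-1)·(-2)·(-4)·(-5)/[(2)·(1)·(-1)·(-2)] = 10
L_3(-4) = (-1)·(-2)·(-3)·(-5)/[(3)·(2)·(1)·(-1)] = -5
L_4(-4) = (-1)·(-2)·(-3)·(-4)/[(4)·(3)·(2)·(1)] = 1
Sum: (-178)·(5) + (-48)·(-10) + (-8)·(10) + (-4)·(-5) + (-6)·(1) = -476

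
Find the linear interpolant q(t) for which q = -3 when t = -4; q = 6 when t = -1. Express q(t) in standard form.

L_0(t) = (t + 1) / [-3] = -(1/3)t - 1/3
L_1(t) = (t + 4) / [3] = (1/3)t + 4/3
q(t) = (-3)·L_0 + 6·L_1
  (-3)·L_0(t) = t + 1
  6·L_1(t) = 2t + 8
Adding term by term: 3t + 9

q(t) = 3t + 9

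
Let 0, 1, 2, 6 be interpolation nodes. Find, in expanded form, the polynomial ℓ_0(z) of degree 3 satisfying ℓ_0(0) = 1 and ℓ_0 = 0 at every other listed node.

ℓ_0(z) = -(1/12)z^3 + (3/4)z^2 - (5/3)z + 1

ℓ_0(z) = (z - 1)(z - 2)(z - 6) / [(-1)·(-2)·(-6)]
       = (z^3 - 9z^2 + 20z - 12) / (-12)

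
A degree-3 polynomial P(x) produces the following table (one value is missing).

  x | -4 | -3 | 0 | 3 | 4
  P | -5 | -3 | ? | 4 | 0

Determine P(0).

61/14

The 4 known values determine P uniquely (degree ≤ 3).
Evaluate each Lagrange basis at x = 0:
L_0(0) = (3)·(-3)·(-4)/[(-1)·(-7)·(-8)] = -9/14
L_1(0) = (4)·(-3)·(-4)/[(1)·(-6)·(-7)] = 8/7
L_2(0) = (4)·(3)·(-4)/[(7)·(6)·(-1)] = 8/7
L_3(0) = (4)·(3)·(-3)/[(8)·(7)·(1)] = -9/14
Sum: (-5)·(-9/14) + (-3)·(8/7) + 4·(8/7) + 0 = 61/14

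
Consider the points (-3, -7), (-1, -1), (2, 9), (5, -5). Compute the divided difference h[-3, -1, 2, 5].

h[-3,-1] = (-1 - (-7)) / (-1 - (-3)) = 3
h[-1,2] = (9 - (-1)) / (2 - (-1)) = 10/3
h[2,5] = (-5 - 9) / (5 - 2) = -14/3
h[-3,-1,2] = (10/3 - 3) / (2 - (-3)) = 1/15
h[-1,2,5] = (-14/3 - 10/3) / (5 - (-1)) = -4/3
h[-3,-1,2,5] = (-4/3 - 1/15) / (5 - (-3)) = -7/40

-7/40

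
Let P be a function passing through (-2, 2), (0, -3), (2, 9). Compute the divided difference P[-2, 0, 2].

17/8

P[-2,0] = (-3 - 2) / (0 - (-2)) = -5/2
P[0,2] = (9 - (-3)) / (2 - 0) = 6
P[-2,0,2] = (6 - (-5/2)) / (2 - (-2)) = 17/8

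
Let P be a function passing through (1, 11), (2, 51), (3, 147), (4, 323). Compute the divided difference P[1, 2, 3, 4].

4

P[1,2] = (51 - 11) / (2 - 1) = 40
P[2,3] = (147 - 51) / (3 - 2) = 96
P[3,4] = (323 - 147) / (4 - 3) = 176
P[1,2,3] = (96 - 40) / (3 - 1) = 28
P[2,3,4] = (176 - 96) / (4 - 2) = 40
P[1,2,3,4] = (40 - 28) / (4 - 1) = 4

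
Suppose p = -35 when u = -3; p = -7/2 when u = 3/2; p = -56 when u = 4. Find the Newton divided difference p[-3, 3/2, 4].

p[-3,3/2] = (-7/2 - (-35)) / (3/2 - (-3)) = 7
p[3/2,4] = (-56 - (-7/2)) / (4 - 3/2) = -21
p[-3,3/2,4] = (-21 - 7) / (4 - (-3)) = -4

-4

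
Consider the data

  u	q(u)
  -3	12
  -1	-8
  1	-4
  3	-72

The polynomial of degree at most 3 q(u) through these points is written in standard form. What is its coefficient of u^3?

Build the Lagrange basis polynomials:
L_0(u) = (u + 1)(u - 1)(u - 3) / [-48] = -(1/48)u^3 + (1/16)u^2 + (1/48)u - 1/16
L_1(u) = (u + 3)(u - 1)(u - 3) / [16] = (1/16)u^3 - (1/16)u^2 - (9/16)u + 9/16
L_2(u) = (u + 3)(u + 1)(u - 3) / [-16] = -(1/16)u^3 - (1/16)u^2 + (9/16)u + 9/16
L_3(u) = (u + 3)(u + 1)(u - 1) / [48] = (1/48)u^3 + (1/16)u^2 - (1/48)u - 1/16
q(u) = 12·L_0 + (-8)·L_1 + (-4)·L_2 + (-72)·L_3
Only the coefficient of u^3 is needed; take it from each L_i and combine:
12·(-1/48) + (-8)·(1/16) + (-4)·(-1/16) + (-72)·(1/48) = -2

-2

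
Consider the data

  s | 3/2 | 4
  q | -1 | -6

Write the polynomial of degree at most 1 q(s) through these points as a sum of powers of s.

q(s) = -2s + 2

L_0(s) = (s - 4) / [-5/2] = -(2/5)s + 8/5
L_1(s) = (s - 3/2) / [5/2] = (2/5)s - 3/5
q(s) = (-1)·L_0 + (-6)·L_1
  (-1)·L_0(s) = (2/5)s - 8/5
  (-6)·L_1(s) = -(12/5)s + 18/5
Adding term by term: -2s + 2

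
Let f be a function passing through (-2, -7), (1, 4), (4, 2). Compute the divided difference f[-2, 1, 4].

f[-2,1] = (4 - (-7)) / (1 - (-2)) = 11/3
f[1,4] = (2 - 4) / (4 - 1) = -2/3
f[-2,1,4] = (-2/3 - 11/3) / (4 - (-2)) = -13/18

-13/18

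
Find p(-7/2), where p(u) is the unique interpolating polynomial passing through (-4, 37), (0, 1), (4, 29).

Evaluate each Lagrange basis at u = -7/2:
L_0(-7/2) = (-7/2)·(-15/2)/[(-4)·(-8)] = 105/128
L_1(-7/2) = (1/2)·(-15/2)/[(4)·(-4)] = 15/64
L_2(-7/2) = (1/2)·(-7/2)/[(8)·(4)] = -7/128
Sum: 37·(105/128) + 1·(15/64) + 29·(-7/128) = 29

29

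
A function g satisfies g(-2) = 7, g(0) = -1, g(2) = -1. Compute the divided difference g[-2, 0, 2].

1

g[-2,0] = (-1 - 7) / (0 - (-2)) = -4
g[0,2] = (-1 - (-1)) / (2 - 0) = 0
g[-2,0,2] = (0 - (-4)) / (2 - (-2)) = 1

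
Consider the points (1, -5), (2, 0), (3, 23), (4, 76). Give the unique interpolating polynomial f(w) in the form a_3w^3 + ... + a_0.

L_0(w) = (w - 2)(w - 3)(w - 4) / [-6] = -(1/6)w^3 + (3/2)w^2 - (13/3)w + 4
L_1(w) = (w - 1)(w - 3)(w - 4) / [2] = (1/2)w^3 - 4w^2 + (19/2)w - 6
L_2(w) = (w - 1)(w - 2)(w - 4) / [-2] = -(1/2)w^3 + (7/2)w^2 - 7w + 4
L_3(w) = (w - 1)(w - 2)(w - 3) / [6] = (1/6)w^3 - w^2 + (11/6)w - 1
f(w) = (-5)·L_0 + 0·L_1 + 23·L_2 + 76·L_3
  (-5)·L_0(w) = (5/6)w^3 - (15/2)w^2 + (65/3)w - 20
  0·L_1(w) = 0
  23·L_2(w) = -(23/2)w^3 + (161/2)w^2 - 161w + 92
  76·L_3(w) = (38/3)w^3 - 76w^2 + (418/3)w - 76
Adding term by term: 2w^3 - 3w^2 - 4

f(w) = 2w^3 - 3w^2 - 4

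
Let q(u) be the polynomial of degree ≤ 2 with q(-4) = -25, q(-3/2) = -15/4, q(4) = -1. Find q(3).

3

Evaluate each Lagrange basis at u = 3:
L_0(3) = (9/2)·(-1)/[(-5/2)·(-8)] = -9/40
L_1(3) = (7)·(-1)/[(5/2)·(-11/2)] = 28/55
L_2(3) = (7)·(9/2)/[(8)·(11/2)] = 63/88
Sum: (-25)·(-9/40) + (-15/4)·(28/55) + (-1)·(63/88) = 3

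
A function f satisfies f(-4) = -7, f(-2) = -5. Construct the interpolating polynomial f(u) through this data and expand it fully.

f(u) = u - 3

L_0(u) = (u + 2) / [-2] = -(1/2)u - 1
L_1(u) = (u + 4) / [2] = (1/2)u + 2
f(u) = (-7)·L_0 + (-5)·L_1
  (-7)·L_0(u) = (7/2)u + 7
  (-5)·L_1(u) = -(5/2)u - 10
Adding term by term: u - 3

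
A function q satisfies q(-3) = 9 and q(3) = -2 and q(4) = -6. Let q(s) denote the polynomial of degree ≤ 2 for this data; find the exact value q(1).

29/7

Evaluate each Lagrange basis at s = 1:
L_0(1) = (-2)·(-3)/[(-6)·(-7)] = 1/7
L_1(1) = (4)·(-3)/[(6)·(-1)] = 2
L_2(1) = (4)·(-2)/[(7)·(1)] = -8/7
Sum: 9·(1/7) + (-2)·(2) + (-6)·(-8/7) = 29/7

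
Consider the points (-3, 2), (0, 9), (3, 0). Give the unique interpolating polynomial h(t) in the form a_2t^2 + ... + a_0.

h(t) = -(8/9)t^2 - (1/3)t + 9

Newton's divided differences:
h[-3,0] = (9 - 2) / (0 - (-3)) = 7/3
h[0,3] = (0 - 9) / (3 - 0) = -3
h[-3,0,3] = (-3 - 7/3) / (3 - (-3)) = -8/9
h(t) = 2 + (7/3)·(t + 3) + (-8/9)·(t + 3)t
Expanding: h(t) = -(8/9)t^2 - (1/3)t + 9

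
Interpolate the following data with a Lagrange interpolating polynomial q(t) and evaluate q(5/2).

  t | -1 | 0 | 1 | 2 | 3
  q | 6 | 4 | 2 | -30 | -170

L_0(5/2) = (5/2)·(3/2)·(1/2)·(-1/2)/[(-1)·(-2)·(-3)·(-4)] = -5/128
L_1(5/2) = (7/2)·(3/2)·(1/2)·(-1/2)/[(1)·(-1)·(-2)·(-3)] = 7/32
L_2(5/2) = (7/2)·(5/2)·(1/2)·(-1/2)/[(2)·(1)·(-1)·(-2)] = -35/64
L_3(5/2) = (7/2)·(5/2)·(3/2)·(-1/2)/[(3)·(2)·(1)·(-1)] = 35/32
L_4(5/2) = (7/2)·(5/2)·(3/2)·(1/2)/[(4)·(3)·(2)·(1)] = 35/128
Sum: 6·(-5/128) + 4·(7/32) + 2·(-35/64) + (-30)·(35/32) + (-170)·(35/128) = -319/4

-319/4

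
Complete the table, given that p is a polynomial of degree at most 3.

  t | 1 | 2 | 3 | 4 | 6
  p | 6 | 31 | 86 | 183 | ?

The 4 known values determine p uniquely (degree ≤ 3).
L_0(6) = (4)·(3)·(2)/[(-1)·(-2)·(-3)] = -4
L_1(6) = (5)·(3)·(2)/[(1)·(-1)·(-2)] = 15
L_2(6) = (5)·(4)·(2)/[(2)·(1)·(-1)] = -20
L_3(6) = (5)·(4)·(3)/[(3)·(2)·(1)] = 10
Sum: 6·(-4) + 31·(15) + 86·(-20) + 183·(10) = 551

551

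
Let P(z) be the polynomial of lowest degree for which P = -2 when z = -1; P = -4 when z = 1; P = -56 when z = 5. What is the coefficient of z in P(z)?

Build the Lagrange basis polynomials:
L_0(z) = (z - 1)(z - 5) / [12] = (1/12)z^2 - (1/2)z + 5/12
L_1(z) = (z + 1)(z - 5) / [-8] = -(1/8)z^2 + (1/2)z + 5/8
L_2(z) = (z + 1)(z - 1) / [24] = (1/24)z^2 - 1/24
P(z) = (-2)·L_0 + (-4)·L_1 + (-56)·L_2
Only the coefficient of z is needed; take it from each L_i and combine:
(-2)·(-1/2) + (-4)·(1/2) + (-56)·(0) = -1

-1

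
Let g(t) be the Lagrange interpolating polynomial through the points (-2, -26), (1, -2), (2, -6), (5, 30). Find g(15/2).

Evaluate each Lagrange basis at t = 15/2:
L_0(15/2) = (13/2)·(11/2)·(5/2)/[(-3)·(-4)·(-7)] = -715/672
L_1(15/2) = (19/2)·(11/2)·(5/2)/[(3)·(-1)·(-4)] = 1045/96
L_2(15/2) = (19/2)·(13/2)·(5/2)/[(4)·(1)·(-3)] = -1235/96
L_3(15/2) = (19/2)·(13/2)·(11/2)/[(7)·(4)·(3)] = 2717/672
Sum: (-26)·(-715/672) + (-2)·(1045/96) + (-6)·(-1235/96) + 30·(2717/672) = 1635/8

1635/8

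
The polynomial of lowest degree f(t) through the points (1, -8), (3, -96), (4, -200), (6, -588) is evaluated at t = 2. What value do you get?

-36

Using Newton's divided-difference form:
f[1,3] = (-96 - (-8)) / (3 - 1) = -44
f[3,4] = (-200 - (-96)) / (4 - 3) = -104
f[4,6] = (-588 - (-200)) / (6 - 4) = -194
f[1,3,4] = (-104 - (-44)) / (4 - 1) = -20
f[3,4,6] = (-194 - (-104)) / (6 - 3) = -30
f[1,3,4,6] = (-30 - (-20)) / (6 - 1) = -2
f(2) = -8 + (-44)·(1) + (-20)·(1)·(-1) + (-2)·(1)·(-1)·(-2) = -36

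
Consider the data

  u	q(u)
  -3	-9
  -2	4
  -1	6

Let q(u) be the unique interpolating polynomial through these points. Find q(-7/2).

-157/8

Using Newton's divided-difference form:
q[-3,-2] = (4 - (-9)) / (-2 - (-3)) = 13
q[-2,-1] = (6 - 4) / (-1 - (-2)) = 2
q[-3,-2,-1] = (2 - 13) / (-1 - (-3)) = -11/2
q(-7/2) = -9 + 13·(-1/2) + (-11/2)·(-1/2)·(-3/2) = -157/8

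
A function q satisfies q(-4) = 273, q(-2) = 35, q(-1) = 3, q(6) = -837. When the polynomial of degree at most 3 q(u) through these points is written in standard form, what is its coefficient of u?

Build the Lagrange basis polynomials:
L_0(u) = (u + 2)(u + 1)(u - 6) / [-60] = -(1/60)u^3 + (1/20)u^2 + (4/15)u + 1/5
L_1(u) = (u + 4)(u + 1)(u - 6) / [16] = (1/16)u^3 - (1/16)u^2 - (13/8)u - 3/2
L_2(u) = (u + 4)(u + 2)(u - 6) / [-21] = -(1/21)u^3 + (4/3)u + 16/7
L_3(u) = (u + 4)(u + 2)(u + 1) / [560] = (1/560)u^3 + (1/80)u^2 + (1/40)u + 1/70
q(u) = 273·L_0 + 35·L_1 + 3·L_2 + (-837)·L_3
Only the coefficient of u is needed; take it from each L_i and combine:
273·(4/15) + 35·(-13/8) + 3·(4/3) + (-837)·(1/40) = -1

-1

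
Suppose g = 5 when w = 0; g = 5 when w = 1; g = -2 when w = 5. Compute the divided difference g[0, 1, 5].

-7/20

g[0,1] = (5 - 5) / (1 - 0) = 0
g[1,5] = (-2 - 5) / (5 - 1) = -7/4
g[0,1,5] = (-7/4 - 0) / (5 - 0) = -7/20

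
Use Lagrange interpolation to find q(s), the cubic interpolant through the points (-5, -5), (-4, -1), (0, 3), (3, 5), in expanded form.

q(s) = (29/420)s^3 + (3/140)s^2 - (2/105)s + 3

Build the Lagrange basis polynomials:
L_0(s) = (s + 4)s(s - 3) / [-40] = -(1/40)s^3 - (1/40)s^2 + (3/10)s
L_1(s) = (s + 5)s(s - 3) / [28] = (1/28)s^3 + (1/14)s^2 - (15/28)s
L_2(s) = (s + 5)(s + 4)(s - 3) / [-60] = -(1/60)s^3 - (1/10)s^2 + (7/60)s + 1
L_3(s) = (s + 5)(s + 4)s / [168] = (1/168)s^3 + (3/56)s^2 + (5/42)s
q(s) = (-5)·L_0 + (-1)·L_1 + 3·L_2 + 5·L_3
  (-5)·L_0(s) = (1/8)s^3 + (1/8)s^2 - (3/2)s
  (-1)·L_1(s) = -(1/28)s^3 - (1/14)s^2 + (15/28)s
  3·L_2(s) = -(1/20)s^3 - (3/10)s^2 + (7/20)s + 3
  5·L_3(s) = (5/168)s^3 + (15/56)s^2 + (25/42)s
Adding term by term: (29/420)s^3 + (3/140)s^2 - (2/105)s + 3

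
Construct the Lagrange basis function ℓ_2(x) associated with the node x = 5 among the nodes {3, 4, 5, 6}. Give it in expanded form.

ℓ_2(x) = -(1/2)x^3 + (13/2)x^2 - 27x + 36

ℓ_2(x) = (x - 3)(x - 4)(x - 6) / [(2)·(1)·(-1)]
       = (x^3 - 13x^2 + 54x - 72) / (-2)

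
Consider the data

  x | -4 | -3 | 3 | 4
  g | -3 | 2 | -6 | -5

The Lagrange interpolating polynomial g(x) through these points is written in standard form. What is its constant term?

L_0(x) = (x + 3)(x - 3)(x - 4) / [-56] = -(1/56)x^3 + (1/14)x^2 + (9/56)x - 9/14
L_1(x) = (x + 4)(x - 3)(x - 4) / [42] = (1/42)x^3 - (1/14)x^2 - (8/21)x + 8/7
L_2(x) = (x + 4)(x + 3)(x - 4) / [-42] = -(1/42)x^3 - (1/14)x^2 + (8/21)x + 8/7
L_3(x) = (x + 4)(x + 3)(x - 3) / [56] = (1/56)x^3 + (1/14)x^2 - (9/56)x - 9/14
g(x) = (-3)·L_0 + 2·L_1 + (-6)·L_2 + (-5)·L_3
Only the constant term is needed; take it from each L_i and combine:
(-3)·(-9/14) + 2·(8/7) + (-6)·(8/7) + (-5)·(-9/14) = 4/7

4/7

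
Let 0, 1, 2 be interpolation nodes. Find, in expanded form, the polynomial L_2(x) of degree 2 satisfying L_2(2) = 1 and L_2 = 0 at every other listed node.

L_2(x) = (1/2)x^2 - (1/2)x

L_2(x) = x(x - 1) / [(2)·(1)]
       = (x^2 - x) / (2)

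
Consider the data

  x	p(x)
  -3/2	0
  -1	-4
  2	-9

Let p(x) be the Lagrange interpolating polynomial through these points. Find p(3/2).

L_0(3/2) = (5/2)·(-1/2)/[(-1/2)·(-7/2)] = -5/7
L_1(3/2) = (3)·(-1/2)/[(1/2)·(-3)] = 1
L_2(3/2) = (3)·(5/2)/[(7/2)·(3)] = 5/7
Sum: 0 + (-4)·(1) + (-9)·(5/7) = -73/7

-73/7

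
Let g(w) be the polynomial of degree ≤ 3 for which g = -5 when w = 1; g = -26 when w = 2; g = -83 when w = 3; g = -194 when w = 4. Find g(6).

Evaluate each Lagrange basis at w = 6:
L_0(6) = (4)·(3)·(2)/[(-1)·(-2)·(-3)] = -4
L_1(6) = (5)·(3)·(2)/[(1)·(-1)·(-2)] = 15
L_2(6) = (5)·(4)·(2)/[(2)·(1)·(-1)] = -20
L_3(6) = (5)·(4)·(3)/[(3)·(2)·(1)] = 10
Sum: (-5)·(-4) + (-26)·(15) + (-83)·(-20) + (-194)·(10) = -650

-650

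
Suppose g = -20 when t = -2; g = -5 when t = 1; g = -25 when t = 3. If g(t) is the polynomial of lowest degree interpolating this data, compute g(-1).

-9

L_0(-1) = (-2)·(-4)/[(-3)·(-5)] = 8/15
L_1(-1) = (1)·(-4)/[(3)·(-2)] = 2/3
L_2(-1) = (1)·(-2)/[(5)·(2)] = -1/5
Sum: (-20)·(8/15) + (-5)·(2/3) + (-25)·(-1/5) = -9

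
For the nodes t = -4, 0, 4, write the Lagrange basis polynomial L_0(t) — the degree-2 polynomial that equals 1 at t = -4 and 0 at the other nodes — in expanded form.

L_0(t) = t(t - 4) / [(-4)·(-8)]
       = (t^2 - 4t) / (32)

L_0(t) = (1/32)t^2 - (1/8)t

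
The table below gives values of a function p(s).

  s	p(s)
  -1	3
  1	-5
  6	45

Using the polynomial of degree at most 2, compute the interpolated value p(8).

Using Newton's divided-difference form:
p[-1,1] = (-5 - 3) / (1 - (-1)) = -4
p[1,6] = (45 - (-5)) / (6 - 1) = 10
p[-1,1,6] = (10 - (-4)) / (6 - (-1)) = 2
p(8) = 3 + (-4)·(9) + 2·(9)·(7) = 93

93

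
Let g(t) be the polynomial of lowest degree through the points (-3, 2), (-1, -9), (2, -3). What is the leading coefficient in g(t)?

The leading coefficient equals the top divided difference g[-3,-1,2].
g[-3,-1] = (-9 - 2) / (-1 - (-3)) = -11/2
g[-1,2] = (-3 - (-9)) / (2 - (-1)) = 2
g[-3,-1,2] = (2 - (-11/2)) / (2 - (-3)) = 3/2

3/2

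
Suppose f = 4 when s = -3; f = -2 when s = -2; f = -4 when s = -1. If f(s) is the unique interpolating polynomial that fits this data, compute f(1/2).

Evaluate each Lagrange basis at s = 1/2:
L_0(1/2) = (5/2)·(3/2)/[(-1)·(-2)] = 15/8
L_1(1/2) = (7/2)·(3/2)/[(1)·(-1)] = -21/4
L_2(1/2) = (7/2)·(5/2)/[(2)·(1)] = 35/8
Sum: 4·(15/8) + (-2)·(-21/4) + (-4)·(35/8) = 1/2

1/2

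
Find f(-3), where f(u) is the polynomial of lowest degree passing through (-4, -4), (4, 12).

Evaluate each Lagrange basis at u = -3:
L_0(-3) = (-7)/[(-8)] = 7/8
L_1(-3) = (1)/[(8)] = 1/8
Sum: (-4)·(7/8) + 12·(1/8) = -2

-2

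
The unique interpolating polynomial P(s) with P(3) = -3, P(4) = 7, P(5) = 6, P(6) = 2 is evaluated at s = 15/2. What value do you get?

Evaluate each Lagrange basis at s = 15/2:
L_0(15/2) = (7/2)·(5/2)·(3/2)/[(-1)·(-2)·(-3)] = -35/16
L_1(15/2) = (9/2)·(5/2)·(3/2)/[(1)·(-1)·(-2)] = 135/16
L_2(15/2) = (9/2)·(7/2)·(3/2)/[(2)·(1)·(-1)] = -189/16
L_3(15/2) = (9/2)·(7/2)·(5/2)/[(3)·(2)·(1)] = 105/16
Sum: (-3)·(-35/16) + 7·(135/16) + 6·(-189/16) + 2·(105/16) = 63/8

63/8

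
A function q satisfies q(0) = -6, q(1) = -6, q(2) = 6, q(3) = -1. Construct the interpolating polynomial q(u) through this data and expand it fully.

q(u) = -(31/6)u^3 + (43/2)u^2 - (49/3)u - 6

Build the Lagrange basis polynomials:
L_0(u) = (u - 1)(u - 2)(u - 3) / [-6] = -(1/6)u^3 + u^2 - (11/6)u + 1
L_1(u) = u(u - 2)(u - 3) / [2] = (1/2)u^3 - (5/2)u^2 + 3u
L_2(u) = u(u - 1)(u - 3) / [-2] = -(1/2)u^3 + 2u^2 - (3/2)u
L_3(u) = u(u - 1)(u - 2) / [6] = (1/6)u^3 - (1/2)u^2 + (1/3)u
q(u) = (-6)·L_0 + (-6)·L_1 + 6·L_2 + (-1)·L_3
  (-6)·L_0(u) = u^3 - 6u^2 + 11u - 6
  (-6)·L_1(u) = -3u^3 + 15u^2 - 18u
  6·L_2(u) = -3u^3 + 12u^2 - 9u
  (-1)·L_3(u) = -(1/6)u^3 + (1/2)u^2 - (1/3)u
Adding term by term: -(31/6)u^3 + (43/2)u^2 - (49/3)u - 6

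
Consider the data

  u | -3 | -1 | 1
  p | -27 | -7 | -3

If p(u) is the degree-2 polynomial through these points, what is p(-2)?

-15

Using Newton's divided-difference form:
p[-3,-1] = (-7 - (-27)) / (-1 - (-3)) = 10
p[-1,1] = (-3 - (-7)) / (1 - (-1)) = 2
p[-3,-1,1] = (2 - 10) / (1 - (-3)) = -2
p(-2) = -27 + 10·(1) + (-2)·(1)·(-1) = -15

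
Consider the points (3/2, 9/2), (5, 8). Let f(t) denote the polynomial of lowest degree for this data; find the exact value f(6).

Evaluate each Lagrange basis at t = 6:
L_0(6) = (1)/[(-7/2)] = -2/7
L_1(6) = (9/2)/[(7/2)] = 9/7
Sum: 9/2·(-2/7) + 8·(9/7) = 9

9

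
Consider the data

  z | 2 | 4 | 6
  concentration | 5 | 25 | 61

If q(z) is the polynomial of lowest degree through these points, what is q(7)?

85

Using Newton's divided-difference form:
q[2,4] = (25 - 5) / (4 - 2) = 10
q[4,6] = (61 - 25) / (6 - 4) = 18
q[2,4,6] = (18 - 10) / (6 - 2) = 2
q(7) = 5 + 10·(5) + 2·(5)·(3) = 85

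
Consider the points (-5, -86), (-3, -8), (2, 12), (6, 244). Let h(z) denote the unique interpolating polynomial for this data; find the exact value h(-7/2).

L_0(-7/2) = (-1/2)·(-11/2)·(-19/2)/[(-2)·(-7)·(-11)] = 19/112
L_1(-7/2) = (3/2)·(-11/2)·(-19/2)/[(2)·(-5)·(-9)] = 209/240
L_2(-7/2) = (3/2)·(-1/2)·(-19/2)/[(7)·(5)·(-4)] = -57/1120
L_3(-7/2) = (3/2)·(-1/2)·(-11/2)/[(11)·(9)·(4)] = 1/96
Sum: (-86)·(19/112) + (-8)·(209/240) + 12·(-57/1120) + 244·(1/96) = -157/8

-157/8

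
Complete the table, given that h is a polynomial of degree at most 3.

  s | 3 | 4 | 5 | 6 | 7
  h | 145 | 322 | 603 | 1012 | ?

1573

The 4 known values determine h uniquely (degree ≤ 3).
Evaluate each Lagrange basis at s = 7:
L_0(7) = (3)·(2)·(1)/[(-1)·(-2)·(-3)] = -1
L_1(7) = (4)·(2)·(1)/[(1)·(-1)·(-2)] = 4
L_2(7) = (4)·(3)·(1)/[(2)·(1)·(-1)] = -6
L_3(7) = (4)·(3)·(2)/[(3)·(2)·(1)] = 4
Sum: 145·(-1) + 322·(4) + 603·(-6) + 1012·(4) = 1573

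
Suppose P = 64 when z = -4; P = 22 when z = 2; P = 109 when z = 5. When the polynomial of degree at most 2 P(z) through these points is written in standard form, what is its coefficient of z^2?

4

Build the Lagrange basis polynomials:
L_0(z) = (z - 2)(z - 5) / [54] = (1/54)z^2 - (7/54)z + 5/27
L_1(z) = (z + 4)(z - 5) / [-18] = -(1/18)z^2 + (1/18)z + 10/9
L_2(z) = (z + 4)(z - 2) / [27] = (1/27)z^2 + (2/27)z - 8/27
P(z) = 64·L_0 + 22·L_1 + 109·L_2
Only the coefficient of z^2 is needed; take it from each L_i and combine:
64·(1/54) + 22·(-1/18) + 109·(1/27) = 4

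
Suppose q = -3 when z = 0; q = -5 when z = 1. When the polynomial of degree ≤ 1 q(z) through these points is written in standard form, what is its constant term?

-3

Build the Lagrange basis polynomials:
L_0(z) = (z - 1) / [-1] = -z + 1
L_1(z) = z / [1] = z
q(z) = (-3)·L_0 + (-5)·L_1
Only the constant term is needed; take it from each L_i and combine:
(-3)·(1) + (-5)·(0) = -3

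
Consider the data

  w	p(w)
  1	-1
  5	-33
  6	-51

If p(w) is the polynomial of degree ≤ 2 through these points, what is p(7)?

-73

Evaluate each Lagrange basis at w = 7:
L_0(7) = (2)·(1)/[(-4)·(-5)] = 1/10
L_1(7) = (6)·(1)/[(4)·(-1)] = -3/2
L_2(7) = (6)·(2)/[(5)·(1)] = 12/5
Sum: (-1)·(1/10) + (-33)·(-3/2) + (-51)·(12/5) = -73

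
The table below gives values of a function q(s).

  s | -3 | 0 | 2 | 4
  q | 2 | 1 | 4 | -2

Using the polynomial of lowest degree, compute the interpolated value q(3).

387/140

Using Newton's divided-difference form:
q[-3,0] = (1 - 2) / (0 - (-3)) = -1/3
q[0,2] = (4 - 1) / (2 - 0) = 3/2
q[2,4] = (-2 - 4) / (4 - 2) = -3
q[-3,0,2] = (3/2 - (-1/3)) / (2 - (-3)) = 11/30
q[0,2,4] = (-3 - 3/2) / (4 - 0) = -9/8
q[-3,0,2,4] = (-9/8 - 11/30) / (4 - (-3)) = -179/840
q(3) = 2 + (-1/3)·(6) + (11/30)·(6)·(3) + (-179/840)·(6)·(3)·(1) = 387/140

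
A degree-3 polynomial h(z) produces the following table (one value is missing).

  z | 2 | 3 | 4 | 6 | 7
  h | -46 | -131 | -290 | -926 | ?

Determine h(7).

-1451

The 4 known values determine h uniquely (degree ≤ 3).
L_0(7) = (4)·(3)·(1)/[(-1)·(-2)·(-4)] = -3/2
L_1(7) = (5)·(3)·(1)/[(1)·(-1)·(-3)] = 5
L_2(7) = (5)·(4)·(1)/[(2)·(1)·(-2)] = -5
L_3(7) = (5)·(4)·(3)/[(4)·(3)·(2)] = 5/2
Sum: (-46)·(-3/2) + (-131)·(5) + (-290)·(-5) + (-926)·(5/2) = -1451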